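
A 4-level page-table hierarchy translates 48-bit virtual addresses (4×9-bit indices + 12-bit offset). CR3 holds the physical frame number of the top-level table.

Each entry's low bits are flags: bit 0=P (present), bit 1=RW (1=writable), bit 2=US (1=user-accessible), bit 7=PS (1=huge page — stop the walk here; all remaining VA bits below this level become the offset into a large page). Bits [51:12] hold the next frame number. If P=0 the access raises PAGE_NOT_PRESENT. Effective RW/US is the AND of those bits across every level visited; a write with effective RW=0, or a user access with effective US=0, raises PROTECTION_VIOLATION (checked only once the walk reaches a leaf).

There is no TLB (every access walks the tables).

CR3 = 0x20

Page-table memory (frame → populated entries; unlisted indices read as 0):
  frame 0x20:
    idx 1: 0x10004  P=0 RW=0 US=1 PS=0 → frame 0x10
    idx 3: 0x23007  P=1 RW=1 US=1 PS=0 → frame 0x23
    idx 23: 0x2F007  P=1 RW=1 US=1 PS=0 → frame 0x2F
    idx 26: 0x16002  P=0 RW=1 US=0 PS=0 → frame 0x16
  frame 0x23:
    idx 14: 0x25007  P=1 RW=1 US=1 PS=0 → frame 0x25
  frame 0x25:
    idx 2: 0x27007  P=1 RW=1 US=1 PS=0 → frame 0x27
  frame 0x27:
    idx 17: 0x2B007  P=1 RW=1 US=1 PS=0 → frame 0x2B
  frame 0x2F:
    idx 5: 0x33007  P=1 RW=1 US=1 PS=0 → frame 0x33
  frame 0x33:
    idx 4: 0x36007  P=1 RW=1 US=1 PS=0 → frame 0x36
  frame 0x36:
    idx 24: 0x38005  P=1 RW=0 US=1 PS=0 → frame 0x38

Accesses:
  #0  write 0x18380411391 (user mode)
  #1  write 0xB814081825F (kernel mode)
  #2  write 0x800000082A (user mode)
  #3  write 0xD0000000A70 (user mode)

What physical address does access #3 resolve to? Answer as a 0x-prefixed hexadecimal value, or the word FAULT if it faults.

Trace:
#0 VA=0x18380411391 (w,user):
  lvl0: tbl 0x20, slot 3 ⇒ 0x23007 (P1/RW1/US1/PS0)
  lvl1: tbl 0x23, slot 14 ⇒ 0x25007 (P1/RW1/US1/PS0)
  lvl2: tbl 0x25, slot 2 ⇒ 0x27007 (P1/RW1/US1/PS0)
  lvl3: tbl 0x27, slot 17 ⇒ 0x2B007 (P1/RW1/US1/PS0)
  ✓ 0x2B391  — 4 lookups
#1 VA=0xB814081825F (w,kernel):
  lvl0: tbl 0x20, slot 23 ⇒ 0x2F007 (P1/RW1/US1/PS0)
  lvl1: tbl 0x2F, slot 5 ⇒ 0x33007 (P1/RW1/US1/PS0)
  lvl2: tbl 0x33, slot 4 ⇒ 0x36007 (P1/RW1/US1/PS0)
  lvl3: tbl 0x36, slot 24 ⇒ 0x38005 (P1/RW0/US1/PS0)
  ✗ PROTECTION_VIOLATION  [4 reads]
#2 VA=0x800000082A (w,user):
  lvl0: tbl 0x20, slot 1 ⇒ 0x10004 (P0/RW0/US1/PS0)
  ✗ PAGE_NOT_PRESENT  [1 reads]
#3 VA=0xD0000000A70 (w,user):
  lvl0: tbl 0x20, slot 26 ⇒ 0x16002 (P0/RW1/US0/PS0)
  ✗ PAGE_NOT_PRESENT  [1 reads]

Access #3 PA: FAULT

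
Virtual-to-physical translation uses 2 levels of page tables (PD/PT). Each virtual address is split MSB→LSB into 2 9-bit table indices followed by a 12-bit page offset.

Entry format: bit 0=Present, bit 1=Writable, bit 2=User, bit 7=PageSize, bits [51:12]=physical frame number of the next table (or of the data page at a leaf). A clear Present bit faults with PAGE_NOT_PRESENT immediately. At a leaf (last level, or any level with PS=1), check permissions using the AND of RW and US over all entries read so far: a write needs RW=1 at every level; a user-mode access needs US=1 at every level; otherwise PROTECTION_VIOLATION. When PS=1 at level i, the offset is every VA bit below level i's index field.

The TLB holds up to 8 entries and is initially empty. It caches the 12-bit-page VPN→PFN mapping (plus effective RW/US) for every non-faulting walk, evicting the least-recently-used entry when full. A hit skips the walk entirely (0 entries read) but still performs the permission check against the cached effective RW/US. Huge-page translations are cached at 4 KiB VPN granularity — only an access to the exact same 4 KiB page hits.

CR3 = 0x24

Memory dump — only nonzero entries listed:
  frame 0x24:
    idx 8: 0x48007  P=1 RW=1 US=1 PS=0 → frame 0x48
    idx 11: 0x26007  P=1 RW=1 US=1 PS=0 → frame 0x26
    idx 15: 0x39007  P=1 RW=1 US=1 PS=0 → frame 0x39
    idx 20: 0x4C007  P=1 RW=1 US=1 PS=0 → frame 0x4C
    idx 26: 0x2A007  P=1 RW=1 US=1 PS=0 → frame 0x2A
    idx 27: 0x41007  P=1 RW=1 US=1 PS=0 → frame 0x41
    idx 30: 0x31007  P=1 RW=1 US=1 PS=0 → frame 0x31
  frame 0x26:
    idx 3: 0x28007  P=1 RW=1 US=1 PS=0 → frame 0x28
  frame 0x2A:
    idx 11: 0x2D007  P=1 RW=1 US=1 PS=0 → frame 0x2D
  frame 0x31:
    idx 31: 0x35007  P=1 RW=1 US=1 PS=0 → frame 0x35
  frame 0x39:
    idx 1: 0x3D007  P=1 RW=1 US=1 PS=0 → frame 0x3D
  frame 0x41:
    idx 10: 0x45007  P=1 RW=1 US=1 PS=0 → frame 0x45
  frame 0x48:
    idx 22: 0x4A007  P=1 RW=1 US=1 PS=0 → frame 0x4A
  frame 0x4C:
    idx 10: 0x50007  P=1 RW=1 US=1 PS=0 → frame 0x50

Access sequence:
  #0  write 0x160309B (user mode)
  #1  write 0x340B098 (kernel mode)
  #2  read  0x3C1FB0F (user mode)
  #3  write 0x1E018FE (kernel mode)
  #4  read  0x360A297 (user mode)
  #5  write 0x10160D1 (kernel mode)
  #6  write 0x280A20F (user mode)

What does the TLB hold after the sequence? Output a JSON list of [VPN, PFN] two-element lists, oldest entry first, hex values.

Walk each access:
#0 VA=0x160309B (w,user):
  L0 @0x24[11] → 0x26007  P=1,RW=1,US=1,PS=0
  L1 @0x26[3] → 0x28007  P=1,RW=1,US=1,PS=0
  → PA=0x2809B  (2 entries read)
#1 VA=0x340B098 (w,kernel):
  L0 @0x24[26] → 0x2A007  P=1,RW=1,US=1,PS=0
  L1 @0x2A[11] → 0x2D007  P=1,RW=1,US=1,PS=0
  → PA=0x2D098  (2 entries read)
#2 VA=0x3C1FB0F (r,user):
  L0 @0x24[30] → 0x31007  P=1,RW=1,US=1,PS=0
  L1 @0x31[31] → 0x35007  P=1,RW=1,US=1,PS=0
  → PA=0x35B0F  (2 entries read)
#3 VA=0x1E018FE (w,kernel):
  L0 @0x24[15] → 0x39007  P=1,RW=1,US=1,PS=0
  L1 @0x39[1] → 0x3D007  P=1,RW=1,US=1,PS=0
  → PA=0x3D8FE  (2 entries read)
#4 VA=0x360A297 (r,user):
  L0 @0x24[27] → 0x41007  P=1,RW=1,US=1,PS=0
  L1 @0x41[10] → 0x45007  P=1,RW=1,US=1,PS=0
  → PA=0x45297  (2 entries read)
#5 VA=0x10160D1 (w,kernel):
  L0 @0x24[8] → 0x48007  P=1,RW=1,US=1,PS=0
  L1 @0x48[22] → 0x4A007  P=1,RW=1,US=1,PS=0
  → PA=0x4A0D1  (2 entries read)
#6 VA=0x280A20F (w,user):
  L0 @0x24[20] → 0x4C007  P=1,RW=1,US=1,PS=0
  L1 @0x4C[10] → 0x50007  P=1,RW=1,US=1,PS=0
  → PA=0x5020F  (2 entries read)

TLB: [["0x1603", "0x28"], ["0x340B", "0x2D"], ["0x3C1F", "0x35"], ["0x1E01", "0x3D"], ["0x360A", "0x45"], ["0x1016", "0x4A"], ["0x280A", "0x50"]]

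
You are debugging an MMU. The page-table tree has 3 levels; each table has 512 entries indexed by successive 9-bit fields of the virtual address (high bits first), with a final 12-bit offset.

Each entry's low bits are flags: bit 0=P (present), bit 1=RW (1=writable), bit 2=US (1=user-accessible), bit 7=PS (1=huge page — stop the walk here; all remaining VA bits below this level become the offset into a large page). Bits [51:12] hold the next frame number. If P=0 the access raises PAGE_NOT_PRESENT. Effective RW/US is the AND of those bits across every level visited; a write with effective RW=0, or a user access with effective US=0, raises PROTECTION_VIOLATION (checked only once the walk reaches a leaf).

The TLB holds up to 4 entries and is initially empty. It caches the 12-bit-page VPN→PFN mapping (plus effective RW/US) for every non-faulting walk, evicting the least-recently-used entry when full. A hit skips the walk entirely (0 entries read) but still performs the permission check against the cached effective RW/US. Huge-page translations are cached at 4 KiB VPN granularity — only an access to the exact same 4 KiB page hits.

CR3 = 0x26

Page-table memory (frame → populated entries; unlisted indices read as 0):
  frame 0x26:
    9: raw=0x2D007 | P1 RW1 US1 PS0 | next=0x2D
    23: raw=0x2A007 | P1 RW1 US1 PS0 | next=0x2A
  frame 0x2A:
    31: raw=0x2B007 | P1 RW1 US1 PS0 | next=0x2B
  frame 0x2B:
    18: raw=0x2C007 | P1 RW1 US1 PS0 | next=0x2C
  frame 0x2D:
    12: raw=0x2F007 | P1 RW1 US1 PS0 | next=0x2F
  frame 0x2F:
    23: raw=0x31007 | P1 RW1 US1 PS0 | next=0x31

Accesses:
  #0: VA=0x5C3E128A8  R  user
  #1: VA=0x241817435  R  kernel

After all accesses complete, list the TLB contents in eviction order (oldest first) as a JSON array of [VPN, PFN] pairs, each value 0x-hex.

Walk each access:
#0 VA=0x5C3E128A8 (r,user):
  L0 @0x26[23] → 0x2A007  P=1,RW=1,US=1,PS=0
  L1 @0x2A[31] → 0x2B007  P=1,RW=1,US=1,PS=0
  L2 @0x2B[18] → 0x2C007  P=1,RW=1,US=1,PS=0
  → PA=0x2C8A8  (3 entries read)
#1 VA=0x241817435 (r,kernel):
  L0 @0x26[9] → 0x2D007  P=1,RW=1,US=1,PS=0
  L1 @0x2D[12] → 0x2F007  P=1,RW=1,US=1,PS=0
  L2 @0x2F[23] → 0x31007  P=1,RW=1,US=1,PS=0
  → PA=0x31435  (3 entries read)

TLB: [["0x5C3E12", "0x2C"], ["0x241817", "0x31"]]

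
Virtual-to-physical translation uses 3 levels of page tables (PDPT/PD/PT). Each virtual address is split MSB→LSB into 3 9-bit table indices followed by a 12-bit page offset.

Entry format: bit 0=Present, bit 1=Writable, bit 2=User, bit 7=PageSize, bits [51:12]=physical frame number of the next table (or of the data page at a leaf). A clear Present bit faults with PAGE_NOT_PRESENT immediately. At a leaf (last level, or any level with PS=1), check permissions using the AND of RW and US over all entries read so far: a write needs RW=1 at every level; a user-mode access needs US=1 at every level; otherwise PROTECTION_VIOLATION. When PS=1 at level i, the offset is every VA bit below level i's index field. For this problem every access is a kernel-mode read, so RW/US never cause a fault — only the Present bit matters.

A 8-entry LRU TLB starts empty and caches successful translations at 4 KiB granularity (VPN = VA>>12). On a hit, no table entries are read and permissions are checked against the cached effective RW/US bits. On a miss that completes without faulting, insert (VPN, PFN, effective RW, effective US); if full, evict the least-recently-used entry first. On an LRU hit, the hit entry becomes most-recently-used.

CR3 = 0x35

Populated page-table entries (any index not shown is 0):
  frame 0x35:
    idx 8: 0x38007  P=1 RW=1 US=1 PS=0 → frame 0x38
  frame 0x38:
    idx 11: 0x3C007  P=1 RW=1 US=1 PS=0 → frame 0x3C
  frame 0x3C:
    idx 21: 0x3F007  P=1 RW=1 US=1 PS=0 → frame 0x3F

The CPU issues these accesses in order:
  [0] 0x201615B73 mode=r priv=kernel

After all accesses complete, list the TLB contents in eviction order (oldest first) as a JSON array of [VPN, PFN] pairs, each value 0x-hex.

Per-access translation:
#0 VA=0x201615B73 (r,kernel):
  lvl0: tbl 0x35, slot 8 ⇒ 0x38007 (P1/RW1/US1/PS0)
  lvl1: tbl 0x38, slot 11 ⇒ 0x3C007 (P1/RW1/US1/PS0)
  lvl2: tbl 0x3C, slot 21 ⇒ 0x3F007 (P1/RW1/US1/PS0)
  ✓ 0x3FB73  — 3 lookups

TLB: [["0x201615", "0x3F"]]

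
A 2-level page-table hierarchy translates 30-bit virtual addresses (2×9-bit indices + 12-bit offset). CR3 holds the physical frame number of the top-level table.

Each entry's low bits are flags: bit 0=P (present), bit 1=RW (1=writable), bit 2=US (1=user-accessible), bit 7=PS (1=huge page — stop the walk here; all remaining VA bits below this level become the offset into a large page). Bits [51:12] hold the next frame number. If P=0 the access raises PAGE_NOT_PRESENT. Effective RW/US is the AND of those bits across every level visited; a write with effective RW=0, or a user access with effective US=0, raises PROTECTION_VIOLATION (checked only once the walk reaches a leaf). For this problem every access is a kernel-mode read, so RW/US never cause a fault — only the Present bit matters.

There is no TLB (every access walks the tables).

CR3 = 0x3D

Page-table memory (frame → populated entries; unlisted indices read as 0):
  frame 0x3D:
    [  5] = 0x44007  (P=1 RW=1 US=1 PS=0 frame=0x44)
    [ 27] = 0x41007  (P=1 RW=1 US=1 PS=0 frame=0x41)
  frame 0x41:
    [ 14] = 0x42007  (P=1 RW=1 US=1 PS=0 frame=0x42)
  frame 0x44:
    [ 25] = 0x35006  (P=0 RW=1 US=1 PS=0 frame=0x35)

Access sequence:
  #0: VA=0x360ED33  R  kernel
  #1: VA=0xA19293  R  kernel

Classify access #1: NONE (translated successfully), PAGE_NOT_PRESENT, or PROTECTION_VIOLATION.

Walk each access:
#0 VA=0x360ED33 (r,kernel):
  L0 @0x3D[27] → 0x41007  P=1,RW=1,US=1,PS=0
  L1 @0x41[14] → 0x42007  P=1,RW=1,US=1,PS=0
  ⇒ phys 0x42D33  [2 reads]
#1 VA=0xA19293 (r,kernel):
  L0 @0x3D[5] → 0x44007  P=1,RW=1,US=1,PS=0
  L1 @0x44[25] → 0x35006  P=0,RW=1,US=1,PS=0
  ✗ PAGE_NOT_PRESENT  [2 reads]

Access #1 fault: PAGE_NOT_PRESENT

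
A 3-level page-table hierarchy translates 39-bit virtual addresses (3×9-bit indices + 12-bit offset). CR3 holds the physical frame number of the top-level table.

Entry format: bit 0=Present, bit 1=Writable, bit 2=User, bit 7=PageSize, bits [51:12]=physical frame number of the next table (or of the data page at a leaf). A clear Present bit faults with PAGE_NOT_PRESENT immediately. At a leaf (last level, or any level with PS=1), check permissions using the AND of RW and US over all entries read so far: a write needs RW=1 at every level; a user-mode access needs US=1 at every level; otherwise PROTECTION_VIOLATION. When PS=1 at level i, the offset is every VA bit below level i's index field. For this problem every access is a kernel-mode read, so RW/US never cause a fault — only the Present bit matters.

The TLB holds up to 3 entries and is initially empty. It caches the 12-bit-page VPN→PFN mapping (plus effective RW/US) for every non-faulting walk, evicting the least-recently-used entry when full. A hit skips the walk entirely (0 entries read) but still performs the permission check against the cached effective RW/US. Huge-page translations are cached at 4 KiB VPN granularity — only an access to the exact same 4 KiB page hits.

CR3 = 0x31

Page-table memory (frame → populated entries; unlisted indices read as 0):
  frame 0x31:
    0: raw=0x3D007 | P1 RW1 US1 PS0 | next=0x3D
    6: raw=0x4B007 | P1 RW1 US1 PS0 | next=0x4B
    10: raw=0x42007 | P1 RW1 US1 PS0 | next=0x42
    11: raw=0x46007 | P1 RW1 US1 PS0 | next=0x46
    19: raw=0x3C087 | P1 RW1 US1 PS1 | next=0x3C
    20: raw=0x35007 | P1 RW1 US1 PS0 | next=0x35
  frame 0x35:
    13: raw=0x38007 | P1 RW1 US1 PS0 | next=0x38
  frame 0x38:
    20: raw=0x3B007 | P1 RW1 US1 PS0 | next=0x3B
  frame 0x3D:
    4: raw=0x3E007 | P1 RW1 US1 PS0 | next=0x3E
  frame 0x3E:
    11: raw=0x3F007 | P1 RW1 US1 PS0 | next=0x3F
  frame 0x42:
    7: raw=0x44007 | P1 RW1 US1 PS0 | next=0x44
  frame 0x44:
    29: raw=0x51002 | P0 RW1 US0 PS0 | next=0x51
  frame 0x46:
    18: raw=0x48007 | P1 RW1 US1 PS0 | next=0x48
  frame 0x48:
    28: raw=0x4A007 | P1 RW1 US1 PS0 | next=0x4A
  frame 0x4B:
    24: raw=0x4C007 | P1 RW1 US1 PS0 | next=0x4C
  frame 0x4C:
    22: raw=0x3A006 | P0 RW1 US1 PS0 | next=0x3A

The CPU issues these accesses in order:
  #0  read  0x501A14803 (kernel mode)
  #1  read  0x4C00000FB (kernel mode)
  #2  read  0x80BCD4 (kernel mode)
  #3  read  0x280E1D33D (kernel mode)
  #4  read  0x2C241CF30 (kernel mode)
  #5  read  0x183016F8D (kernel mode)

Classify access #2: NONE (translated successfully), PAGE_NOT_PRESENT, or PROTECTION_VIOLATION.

Trace:
#0 VA=0x501A14803 (r,kernel):
  L0: frame=0x31 idx=20 entry=0x35007 [P=1 RW=1 US=1 PS=0]
  L1: frame=0x35 idx=13 entry=0x38007 [P=1 RW=1 US=1 PS=0]
  L2: frame=0x38 idx=20 entry=0x3B007 [P=1 RW=1 US=1 PS=0]
  ⇒ phys 0x3B803  [3 reads]
#1 VA=0x4C00000FB (r,kernel):
  L0: frame=0x31 idx=19 entry=0x3C087 [P=1 RW=1 US=1 PS=1]
  ⇒ phys 0x3C0FB (huge @L0)  [1 reads]
#2 VA=0x80BCD4 (r,kernel):
  L0: frame=0x31 idx=0 entry=0x3D007 [P=1 RW=1 US=1 PS=0]
  L1: frame=0x3D idx=4 entry=0x3E007 [P=1 RW=1 US=1 PS=0]
  L2: frame=0x3E idx=11 entry=0x3F007 [P=1 RW=1 US=1 PS=0]
  ⇒ phys 0x3FCD4  [3 reads]
#3 VA=0x280E1D33D (r,kernel):
  L0: frame=0x31 idx=10 entry=0x42007 [P=1 RW=1 US=1 PS=0]
  L1: frame=0x42 idx=7 entry=0x44007 [P=1 RW=1 US=1 PS=0]
  L2: frame=0x44 idx=29 entry=0x51002 [P=0 RW=1 US=0 PS=0]
  → PAGE_NOT_PRESENT  (3 entries read)
#4 VA=0x2C241CF30 (r,kernel):
  L0: frame=0x31 idx=11 entry=0x46007 [P=1 RW=1 US=1 PS=0]
  L1: frame=0x46 idx=18 entry=0x48007 [P=1 RW=1 US=1 PS=0]
  L2: frame=0x48 idx=28 entry=0x4A007 [P=1 RW=1 US=1 PS=0]
  ⇒ phys 0x4AF30  [3 reads]
#5 VA=0x183016F8D (r,kernel):
  L0: frame=0x31 idx=6 entry=0x4B007 [P=1 RW=1 US=1 PS=0]
  L1: frame=0x4B idx=24 entry=0x4C007 [P=1 RW=1 US=1 PS=0]
  L2: frame=0x4C idx=22 entry=0x3A006 [P=0 RW=1 US=1 PS=0]
  → PAGE_NOT_PRESENT  (3 entries read)

Access #2 fault: NONE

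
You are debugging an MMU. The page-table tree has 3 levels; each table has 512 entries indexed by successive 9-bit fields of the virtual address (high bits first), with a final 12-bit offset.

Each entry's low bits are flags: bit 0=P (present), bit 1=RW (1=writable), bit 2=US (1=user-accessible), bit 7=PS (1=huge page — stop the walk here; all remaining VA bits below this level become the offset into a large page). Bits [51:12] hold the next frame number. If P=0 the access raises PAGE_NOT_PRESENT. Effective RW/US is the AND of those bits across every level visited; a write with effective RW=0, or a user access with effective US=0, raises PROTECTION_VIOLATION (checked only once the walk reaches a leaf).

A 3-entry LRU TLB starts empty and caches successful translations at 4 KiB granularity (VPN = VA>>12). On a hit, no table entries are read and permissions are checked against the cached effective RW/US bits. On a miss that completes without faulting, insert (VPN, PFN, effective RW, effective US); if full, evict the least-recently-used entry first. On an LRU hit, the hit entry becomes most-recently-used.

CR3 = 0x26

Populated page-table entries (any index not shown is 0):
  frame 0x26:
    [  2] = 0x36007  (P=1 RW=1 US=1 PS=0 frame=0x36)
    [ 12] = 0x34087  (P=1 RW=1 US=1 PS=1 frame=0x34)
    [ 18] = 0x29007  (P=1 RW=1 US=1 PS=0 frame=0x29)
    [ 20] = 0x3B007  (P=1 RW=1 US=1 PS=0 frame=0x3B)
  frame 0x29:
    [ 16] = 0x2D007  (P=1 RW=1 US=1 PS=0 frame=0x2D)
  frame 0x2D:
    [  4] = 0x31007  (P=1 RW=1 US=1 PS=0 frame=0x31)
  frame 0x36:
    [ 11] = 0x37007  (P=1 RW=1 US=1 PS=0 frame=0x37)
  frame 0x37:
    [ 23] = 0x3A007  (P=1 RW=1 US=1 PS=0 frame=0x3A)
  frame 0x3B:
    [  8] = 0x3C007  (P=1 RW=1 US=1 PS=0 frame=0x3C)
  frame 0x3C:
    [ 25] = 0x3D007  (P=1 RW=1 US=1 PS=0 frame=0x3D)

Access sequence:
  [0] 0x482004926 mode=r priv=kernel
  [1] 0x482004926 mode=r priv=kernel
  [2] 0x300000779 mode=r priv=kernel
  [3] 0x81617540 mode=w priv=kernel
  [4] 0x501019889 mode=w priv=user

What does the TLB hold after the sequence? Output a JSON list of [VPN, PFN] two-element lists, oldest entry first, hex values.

Trace:
#0 VA=0x482004926 (r,kernel):
  [0] read 0x26 idx=18: raw=0x29007 flags P=1 W=1 U=1 S=0
  [1] read 0x29 idx=16: raw=0x2D007 flags P=1 W=1 U=1 S=0
  [2] read 0x2D idx=4: raw=0x31007 flags P=1 W=1 U=1 S=0
  ✓ 0x31926  — 3 lookups
#1 VA=0x482004926 (r,kernel):
  TLB hit vpn=0x482004 → PA=0x31926
#2 VA=0x300000779 (r,kernel):
  [0] read 0x26 idx=12: raw=0x34087 flags P=1 W=1 U=1 S=1
  ✓ 0x34779 (huge @L0)  — 1 lookups
#3 VA=0x81617540 (w,kernel):
  [0] read 0x26 idx=2: raw=0x36007 flags P=1 W=1 U=1 S=0
  [1] read 0x36 idx=11: raw=0x37007 flags P=1 W=1 U=1 S=0
  [2] read 0x37 idx=23: raw=0x3A007 flags P=1 W=1 U=1 S=0
  ✓ 0x3A540  — 3 lookups
#4 VA=0x501019889 (w,user):
  [0] read 0x26 idx=20: raw=0x3B007 flags P=1 W=1 U=1 S=0
  [1] read 0x3B idx=8: raw=0x3C007 flags P=1 W=1 U=1 S=0
  [2] read 0x3C idx=25: raw=0x3D007 flags P=1 W=1 U=1 S=0
  ✓ 0x3D889  — 3 lookups

TLB: [["0x300000", "0x34"], ["0x81617", "0x3A"], ["0x501019", "0x3D"]]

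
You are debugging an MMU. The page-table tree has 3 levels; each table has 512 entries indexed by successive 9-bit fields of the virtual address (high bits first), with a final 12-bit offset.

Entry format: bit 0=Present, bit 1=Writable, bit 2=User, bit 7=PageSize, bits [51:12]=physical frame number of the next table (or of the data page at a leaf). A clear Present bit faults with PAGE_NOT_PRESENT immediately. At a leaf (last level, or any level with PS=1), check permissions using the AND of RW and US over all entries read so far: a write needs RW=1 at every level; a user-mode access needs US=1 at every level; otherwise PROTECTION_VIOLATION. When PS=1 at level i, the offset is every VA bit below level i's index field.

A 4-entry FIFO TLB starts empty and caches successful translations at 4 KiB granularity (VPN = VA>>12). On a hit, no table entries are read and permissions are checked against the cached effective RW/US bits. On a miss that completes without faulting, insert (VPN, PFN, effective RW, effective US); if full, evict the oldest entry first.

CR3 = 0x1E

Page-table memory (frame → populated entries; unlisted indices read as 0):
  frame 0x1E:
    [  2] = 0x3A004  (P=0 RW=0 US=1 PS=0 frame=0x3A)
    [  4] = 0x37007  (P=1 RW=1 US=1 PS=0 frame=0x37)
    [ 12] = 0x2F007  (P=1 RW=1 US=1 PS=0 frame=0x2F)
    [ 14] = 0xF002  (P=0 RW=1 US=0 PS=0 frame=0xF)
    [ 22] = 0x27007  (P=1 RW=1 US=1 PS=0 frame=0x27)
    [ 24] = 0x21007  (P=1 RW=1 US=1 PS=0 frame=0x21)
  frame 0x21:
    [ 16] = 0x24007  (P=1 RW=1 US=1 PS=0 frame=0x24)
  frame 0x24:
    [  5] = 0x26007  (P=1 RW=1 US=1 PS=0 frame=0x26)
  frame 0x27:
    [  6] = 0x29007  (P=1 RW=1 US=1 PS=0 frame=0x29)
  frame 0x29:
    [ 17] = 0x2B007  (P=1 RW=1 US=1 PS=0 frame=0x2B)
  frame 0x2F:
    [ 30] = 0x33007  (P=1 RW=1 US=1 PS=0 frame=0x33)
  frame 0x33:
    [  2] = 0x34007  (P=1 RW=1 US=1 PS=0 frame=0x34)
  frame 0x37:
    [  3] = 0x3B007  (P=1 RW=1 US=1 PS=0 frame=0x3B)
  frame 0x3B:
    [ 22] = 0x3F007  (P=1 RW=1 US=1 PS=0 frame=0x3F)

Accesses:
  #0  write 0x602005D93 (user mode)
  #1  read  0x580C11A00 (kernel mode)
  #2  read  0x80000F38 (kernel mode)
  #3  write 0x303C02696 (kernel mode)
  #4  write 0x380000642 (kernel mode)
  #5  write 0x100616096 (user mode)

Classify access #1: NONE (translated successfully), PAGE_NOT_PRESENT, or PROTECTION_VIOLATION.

Trace:
#0 VA=0x602005D93 (w,user):
  L0 @0x1E[24] → 0x21007  P=1,RW=1,US=1,PS=0
  L1 @0x21[16] → 0x24007  P=1,RW=1,US=1,PS=0
  L2 @0x24[5] → 0x26007  P=1,RW=1,US=1,PS=0
  ⇒ phys 0x26D93  [3 reads]
#1 VA=0x580C11A00 (r,kernel):
  L0 @0x1E[22] → 0x27007  P=1,RW=1,US=1,PS=0
  L1 @0x27[6] → 0x29007  P=1,RW=1,US=1,PS=0
  L2 @0x29[17] → 0x2B007  P=1,RW=1,US=1,PS=0
  ⇒ phys 0x2BA00  [3 reads]
#2 VA=0x80000F38 (r,kernel):
  L0 @0x1E[2] → 0x3A004  P=0,RW=0,US=1,PS=0
  ✗ PAGE_NOT_PRESENT  [1 reads]
#3 VA=0x303C02696 (w,kernel):
  L0 @0x1E[12] → 0x2F007  P=1,RW=1,US=1,PS=0
  L1 @0x2F[30] → 0x33007  P=1,RW=1,US=1,PS=0
  L2 @0x33[2] → 0x34007  P=1,RW=1,US=1,PS=0
  ⇒ phys 0x34696  [3 reads]
#4 VA=0x380000642 (w,kernel):
  L0 @0x1E[14] → 0xF002  P=0,RW=1,US=0,PS=0
  ✗ PAGE_NOT_PRESENT  [1 reads]
#5 VA=0x100616096 (w,user):
  L0 @0x1E[4] → 0x37007  P=1,RW=1,US=1,PS=0
  L1 @0x37[3] → 0x3B007  P=1,RW=1,US=1,PS=0
  L2 @0x3B[22] → 0x3F007  P=1,RW=1,US=1,PS=0
  ⇒ phys 0x3F096  [3 reads]

Access #1 fault: NONE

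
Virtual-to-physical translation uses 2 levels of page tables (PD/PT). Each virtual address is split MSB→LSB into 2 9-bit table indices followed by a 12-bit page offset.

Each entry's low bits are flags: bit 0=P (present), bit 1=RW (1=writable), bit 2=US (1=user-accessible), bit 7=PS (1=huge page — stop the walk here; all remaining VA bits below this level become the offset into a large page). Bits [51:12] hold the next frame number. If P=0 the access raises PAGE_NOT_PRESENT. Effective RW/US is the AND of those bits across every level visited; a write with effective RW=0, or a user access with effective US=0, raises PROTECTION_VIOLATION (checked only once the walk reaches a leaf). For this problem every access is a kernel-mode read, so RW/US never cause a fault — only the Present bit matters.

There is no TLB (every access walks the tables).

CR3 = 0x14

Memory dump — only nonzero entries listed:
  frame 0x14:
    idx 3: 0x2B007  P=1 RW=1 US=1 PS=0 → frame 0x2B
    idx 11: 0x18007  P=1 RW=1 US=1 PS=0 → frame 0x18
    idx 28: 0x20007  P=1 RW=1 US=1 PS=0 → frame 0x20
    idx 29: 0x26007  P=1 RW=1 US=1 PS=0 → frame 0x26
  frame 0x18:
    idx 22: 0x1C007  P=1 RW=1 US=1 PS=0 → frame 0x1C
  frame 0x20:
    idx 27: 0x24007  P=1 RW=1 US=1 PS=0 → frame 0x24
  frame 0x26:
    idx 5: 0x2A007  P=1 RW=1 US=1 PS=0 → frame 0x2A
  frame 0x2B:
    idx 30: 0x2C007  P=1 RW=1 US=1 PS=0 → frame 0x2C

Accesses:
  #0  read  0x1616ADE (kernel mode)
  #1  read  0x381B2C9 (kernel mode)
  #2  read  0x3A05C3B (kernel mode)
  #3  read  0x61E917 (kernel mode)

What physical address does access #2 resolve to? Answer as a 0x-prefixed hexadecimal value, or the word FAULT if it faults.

Walk each access:
#0 VA=0x1616ADE (r,kernel):
  lvl0: tbl 0x14, slot 11 ⇒ 0x18007 (P1/RW1/US1/PS0)
  lvl1: tbl 0x18, slot 22 ⇒ 0x1C007 (P1/RW1/US1/PS0)
  ⇒ phys 0x1CADE  [2 reads]
#1 VA=0x381B2C9 (r,kernel):
  lvl0: tbl 0x14, slot 28 ⇒ 0x20007 (P1/RW1/US1/PS0)
  lvl1: tbl 0x20, slot 27 ⇒ 0x24007 (P1/RW1/US1/PS0)
  ⇒ phys 0x242C9  [2 reads]
#2 VA=0x3A05C3B (r,kernel):
  lvl0: tbl 0x14, slot 29 ⇒ 0x26007 (P1/RW1/US1/PS0)
  lvl1: tbl 0x26, slot 5 ⇒ 0x2A007 (P1/RW1/US1/PS0)
  ⇒ phys 0x2AC3B  [2 reads]
#3 VA=0x61E917 (r,kernel):
  lvl0: tbl 0x14, slot 3 ⇒ 0x2B007 (P1/RW1/US1/PS0)
  lvl1: tbl 0x2B, slot 30 ⇒ 0x2C007 (P1/RW1/US1/PS0)
  ⇒ phys 0x2C917  [2 reads]

Access #2 PA: 0x2AC3B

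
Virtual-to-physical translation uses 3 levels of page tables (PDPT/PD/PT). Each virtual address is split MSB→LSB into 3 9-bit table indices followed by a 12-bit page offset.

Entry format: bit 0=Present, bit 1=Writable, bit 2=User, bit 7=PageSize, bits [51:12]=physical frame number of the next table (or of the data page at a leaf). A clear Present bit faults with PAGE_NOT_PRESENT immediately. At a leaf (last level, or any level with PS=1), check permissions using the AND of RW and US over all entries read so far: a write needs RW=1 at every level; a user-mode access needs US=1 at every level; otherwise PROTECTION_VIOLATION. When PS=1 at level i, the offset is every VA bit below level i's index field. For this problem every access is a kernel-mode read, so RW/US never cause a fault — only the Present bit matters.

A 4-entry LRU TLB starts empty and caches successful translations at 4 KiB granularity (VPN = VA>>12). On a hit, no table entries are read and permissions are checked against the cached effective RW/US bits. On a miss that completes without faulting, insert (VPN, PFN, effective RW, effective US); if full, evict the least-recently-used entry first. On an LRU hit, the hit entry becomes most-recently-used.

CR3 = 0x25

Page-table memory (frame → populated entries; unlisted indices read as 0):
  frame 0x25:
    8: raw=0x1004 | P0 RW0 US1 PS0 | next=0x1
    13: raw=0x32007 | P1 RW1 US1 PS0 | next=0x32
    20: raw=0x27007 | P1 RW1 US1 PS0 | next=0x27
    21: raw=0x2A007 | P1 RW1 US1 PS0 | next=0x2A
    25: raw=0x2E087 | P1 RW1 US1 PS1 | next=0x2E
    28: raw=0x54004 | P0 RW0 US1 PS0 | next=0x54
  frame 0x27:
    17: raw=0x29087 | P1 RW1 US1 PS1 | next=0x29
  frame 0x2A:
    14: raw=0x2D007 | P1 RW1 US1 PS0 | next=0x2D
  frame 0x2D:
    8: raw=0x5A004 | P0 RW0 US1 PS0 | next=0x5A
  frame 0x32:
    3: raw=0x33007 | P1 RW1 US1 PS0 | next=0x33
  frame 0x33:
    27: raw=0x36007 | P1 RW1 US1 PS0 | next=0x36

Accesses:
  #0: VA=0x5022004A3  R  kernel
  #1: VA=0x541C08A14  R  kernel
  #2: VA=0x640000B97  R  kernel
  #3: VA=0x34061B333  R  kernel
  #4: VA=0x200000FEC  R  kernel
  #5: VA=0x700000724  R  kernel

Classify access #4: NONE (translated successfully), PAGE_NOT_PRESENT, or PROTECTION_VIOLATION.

Per-access translation:
#0 VA=0x5022004A3 (r,kernel):
  L0 @0x25[20] → 0x27007  P=1,RW=1,US=1,PS=0
  L1 @0x27[17] → 0x29087  P=1,RW=1,US=1,PS=1
  ✓ 0x294A3 (huge @L1)  — 2 lookups
#1 VA=0x541C08A14 (r,kernel):
  L0 @0x25[21] → 0x2A007  P=1,RW=1,US=1,PS=0
  L1 @0x2A[14] → 0x2D007  P=1,RW=1,US=1,PS=0
  L2 @0x2D[8] → 0x5A004  P=0,RW=0,US=1,PS=0
  ✗ PAGE_NOT_PRESENT  [3 reads]
#2 VA=0x640000B97 (r,kernel):
  L0 @0x25[25] → 0x2E087  P=1,RW=1,US=1,PS=1
  ✓ 0x2EB97 (huge @L0)  — 1 lookups
#3 VA=0x34061B333 (r,kernel):
  L0 @0x25[13] → 0x32007  P=1,RW=1,US=1,PS=0
  L1 @0x32[3] → 0x33007  P=1,RW=1,US=1,PS=0
  L2 @0x33[27] → 0x36007  P=1,RW=1,US=1,PS=0
  ✓ 0x36333  — 3 lookups
#4 VA=0x200000FEC (r,kernel):
  L0 @0x25[8] → 0x1004  P=0,RW=0,US=1,PS=0
  ✗ PAGE_NOT_PRESENT  [1 reads]
#5 VA=0x700000724 (r,kernel):
  L0 @0x25[28] → 0x54004  P=0,RW=0,US=1,PS=0
  ✗ PAGE_NOT_PRESENT  [1 reads]

Access #4 fault: PAGE_NOT_PRESENT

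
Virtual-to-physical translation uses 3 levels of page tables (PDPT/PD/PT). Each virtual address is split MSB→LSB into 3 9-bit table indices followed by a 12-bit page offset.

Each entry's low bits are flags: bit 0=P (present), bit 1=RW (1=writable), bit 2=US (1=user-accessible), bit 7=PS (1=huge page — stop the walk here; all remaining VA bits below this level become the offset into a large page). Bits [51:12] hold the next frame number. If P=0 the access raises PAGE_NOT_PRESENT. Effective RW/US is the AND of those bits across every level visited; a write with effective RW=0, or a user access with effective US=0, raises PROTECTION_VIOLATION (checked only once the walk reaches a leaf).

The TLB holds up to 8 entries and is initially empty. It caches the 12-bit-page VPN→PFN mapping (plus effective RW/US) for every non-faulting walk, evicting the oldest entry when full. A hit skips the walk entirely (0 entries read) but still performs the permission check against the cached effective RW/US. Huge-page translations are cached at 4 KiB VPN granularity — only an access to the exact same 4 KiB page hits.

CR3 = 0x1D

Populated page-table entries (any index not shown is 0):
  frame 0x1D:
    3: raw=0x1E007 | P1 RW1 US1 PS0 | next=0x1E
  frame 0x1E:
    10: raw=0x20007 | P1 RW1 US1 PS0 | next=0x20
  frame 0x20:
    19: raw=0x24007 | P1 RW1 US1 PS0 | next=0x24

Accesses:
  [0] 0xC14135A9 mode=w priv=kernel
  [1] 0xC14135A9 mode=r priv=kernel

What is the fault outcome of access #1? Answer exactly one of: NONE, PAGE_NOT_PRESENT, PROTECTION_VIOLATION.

Per-access translation:
#0 VA=0xC14135A9 (w,kernel):
  [0] read 0x1D idx=3: raw=0x1E007 flags P=1 W=1 U=1 S=0
  [1] read 0x1E idx=10: raw=0x20007 flags P=1 W=1 U=1 S=0
  [2] read 0x20 idx=19: raw=0x24007 flags P=1 W=1 U=1 S=0
  ⇒ phys 0x245A9  [3 reads]
#1 VA=0xC14135A9 (r,kernel):
  TLB hit vpn=0xC1413 → PA=0x245A9

Access #1 fault: NONE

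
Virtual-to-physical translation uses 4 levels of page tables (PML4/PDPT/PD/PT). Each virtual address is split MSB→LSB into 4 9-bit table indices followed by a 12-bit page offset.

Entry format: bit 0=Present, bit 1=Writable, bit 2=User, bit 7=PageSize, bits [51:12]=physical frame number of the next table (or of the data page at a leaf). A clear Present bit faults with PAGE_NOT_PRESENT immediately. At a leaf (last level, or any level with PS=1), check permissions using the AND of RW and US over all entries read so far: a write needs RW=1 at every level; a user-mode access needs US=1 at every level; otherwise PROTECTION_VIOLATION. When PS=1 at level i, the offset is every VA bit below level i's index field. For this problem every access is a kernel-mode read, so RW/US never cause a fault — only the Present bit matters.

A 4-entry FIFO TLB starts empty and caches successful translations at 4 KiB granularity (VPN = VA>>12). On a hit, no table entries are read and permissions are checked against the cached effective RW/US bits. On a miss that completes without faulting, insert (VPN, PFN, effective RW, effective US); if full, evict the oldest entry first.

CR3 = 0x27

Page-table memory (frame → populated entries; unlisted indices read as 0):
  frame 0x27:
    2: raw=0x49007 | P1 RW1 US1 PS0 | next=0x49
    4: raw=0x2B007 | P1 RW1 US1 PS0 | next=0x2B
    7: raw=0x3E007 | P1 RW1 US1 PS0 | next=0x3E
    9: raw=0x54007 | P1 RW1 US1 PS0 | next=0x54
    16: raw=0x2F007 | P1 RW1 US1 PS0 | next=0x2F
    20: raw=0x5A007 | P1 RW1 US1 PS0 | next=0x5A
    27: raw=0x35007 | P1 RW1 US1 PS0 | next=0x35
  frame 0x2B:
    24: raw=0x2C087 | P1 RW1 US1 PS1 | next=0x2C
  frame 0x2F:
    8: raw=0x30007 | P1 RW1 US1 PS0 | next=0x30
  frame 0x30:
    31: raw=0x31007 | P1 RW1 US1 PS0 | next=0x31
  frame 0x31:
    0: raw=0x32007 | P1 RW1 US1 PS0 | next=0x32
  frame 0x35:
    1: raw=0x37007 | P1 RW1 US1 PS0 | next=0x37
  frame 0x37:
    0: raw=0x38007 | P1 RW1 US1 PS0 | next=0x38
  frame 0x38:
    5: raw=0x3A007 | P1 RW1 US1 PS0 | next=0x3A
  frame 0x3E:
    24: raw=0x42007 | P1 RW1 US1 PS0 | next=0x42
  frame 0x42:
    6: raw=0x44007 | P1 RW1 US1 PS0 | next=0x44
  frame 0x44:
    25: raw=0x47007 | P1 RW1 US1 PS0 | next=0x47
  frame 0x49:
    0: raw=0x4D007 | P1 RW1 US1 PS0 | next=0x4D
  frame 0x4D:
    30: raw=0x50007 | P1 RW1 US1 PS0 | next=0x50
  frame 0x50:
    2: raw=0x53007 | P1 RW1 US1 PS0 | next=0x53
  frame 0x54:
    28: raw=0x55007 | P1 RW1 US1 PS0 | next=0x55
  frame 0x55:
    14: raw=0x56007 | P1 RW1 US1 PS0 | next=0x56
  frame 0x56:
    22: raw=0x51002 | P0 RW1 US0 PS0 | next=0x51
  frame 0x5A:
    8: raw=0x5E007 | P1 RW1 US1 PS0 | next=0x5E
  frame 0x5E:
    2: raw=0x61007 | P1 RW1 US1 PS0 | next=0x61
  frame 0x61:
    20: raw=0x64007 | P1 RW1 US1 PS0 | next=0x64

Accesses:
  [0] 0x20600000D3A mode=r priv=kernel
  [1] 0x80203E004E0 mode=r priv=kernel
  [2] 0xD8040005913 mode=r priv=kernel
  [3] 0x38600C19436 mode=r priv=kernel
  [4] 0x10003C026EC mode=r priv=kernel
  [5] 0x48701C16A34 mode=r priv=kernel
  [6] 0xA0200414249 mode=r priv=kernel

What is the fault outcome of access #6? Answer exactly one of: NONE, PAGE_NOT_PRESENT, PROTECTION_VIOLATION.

Per-access translation:
#0 VA=0x20600000D3A (r,kernel):
  [0] read 0x27 idx=4: raw=0x2B007 flags P=1 W=1 U=1 S=0
  [1] read 0x2B idx=24: raw=0x2C087 flags P=1 W=1 U=1 S=1
  ✓ 0x2CD3A (huge @L1)  — 2 lookups
#1 VA=0x80203E004E0 (r,kernel):
  [0] read 0x27 idx=16: raw=0x2F007 flags P=1 W=1 U=1 S=0
  [1] read 0x2F idx=8: raw=0x30007 flags P=1 W=1 U=1 S=0
  [2] read 0x30 idx=31: raw=0x31007 flags P=1 W=1 U=1 S=0
  [3] read 0x31 idx=0: raw=0x32007 flags P=1 W=1 U=1 S=0
  ✓ 0x324E0  — 4 lookups
#2 VA=0xD8040005913 (r,kernel):
  [0] read 0x27 idx=27: raw=0x35007 flags P=1 W=1 U=1 S=0
  [1] read 0x35 idx=1: raw=0x37007 flags P=1 W=1 U=1 S=0
  [2] read 0x37 idx=0: raw=0x38007 flags P=1 W=1 U=1 S=0
  [3] read 0x38 idx=5: raw=0x3A007 flags P=1 W=1 U=1 S=0
  ✓ 0x3A913  — 4 lookups
#3 VA=0x38600C19436 (r,kernel):
  [0] read 0x27 idx=7: raw=0x3E007 flags P=1 W=1 U=1 S=0
  [1] read 0x3E idx=24: raw=0x42007 flags P=1 W=1 U=1 S=0
  [2] read 0x42 idx=6: raw=0x44007 flags P=1 W=1 U=1 S=0
  [3] read 0x44 idx=25: raw=0x47007 flags P=1 W=1 U=1 S=0
  ✓ 0x47436  — 4 lookups
#4 VA=0x10003C026EC (r,kernel):
  [0] read 0x27 idx=2: raw=0x49007 flags P=1 W=1 U=1 S=0
  [1] read 0x49 idx=0: raw=0x4D007 flags P=1 W=1 U=1 S=0
  [2] read 0x4D idx=30: raw=0x50007 flags P=1 W=1 U=1 S=0
  [3] read 0x50 idx=2: raw=0x53007 flags P=1 W=1 U=1 S=0
  ✓ 0x536EC  — 4 lookups
#5 VA=0x48701C16A34 (r,kernel):
  [0] read 0x27 idx=9: raw=0x54007 flags P=1 W=1 U=1 S=0
  [1] read 0x54 idx=28: raw=0x55007 flags P=1 W=1 U=1 S=0
  [2] read 0x55 idx=14: raw=0x56007 flags P=1 W=1 U=1 S=0
  [3] read 0x56 idx=22: raw=0x51002 flags P=0 W=1 U=0 S=0
  ⇒ fault: PAGE_NOT_PRESENT  — 4 lookups
#6 VA=0xA0200414249 (r,kernel):
  [0] read 0x27 idx=20: raw=0x5A007 flags P=1 W=1 U=1 S=0
  [1] read 0x5A idx=8: raw=0x5E007 flags P=1 W=1 U=1 S=0
  [2] read 0x5E idx=2: raw=0x61007 flags P=1 W=1 U=1 S=0
  [3] read 0x61 idx=20: raw=0x64007 flags P=1 W=1 U=1 S=0
  ✓ 0x64249  — 4 lookups

Access #6 fault: NONE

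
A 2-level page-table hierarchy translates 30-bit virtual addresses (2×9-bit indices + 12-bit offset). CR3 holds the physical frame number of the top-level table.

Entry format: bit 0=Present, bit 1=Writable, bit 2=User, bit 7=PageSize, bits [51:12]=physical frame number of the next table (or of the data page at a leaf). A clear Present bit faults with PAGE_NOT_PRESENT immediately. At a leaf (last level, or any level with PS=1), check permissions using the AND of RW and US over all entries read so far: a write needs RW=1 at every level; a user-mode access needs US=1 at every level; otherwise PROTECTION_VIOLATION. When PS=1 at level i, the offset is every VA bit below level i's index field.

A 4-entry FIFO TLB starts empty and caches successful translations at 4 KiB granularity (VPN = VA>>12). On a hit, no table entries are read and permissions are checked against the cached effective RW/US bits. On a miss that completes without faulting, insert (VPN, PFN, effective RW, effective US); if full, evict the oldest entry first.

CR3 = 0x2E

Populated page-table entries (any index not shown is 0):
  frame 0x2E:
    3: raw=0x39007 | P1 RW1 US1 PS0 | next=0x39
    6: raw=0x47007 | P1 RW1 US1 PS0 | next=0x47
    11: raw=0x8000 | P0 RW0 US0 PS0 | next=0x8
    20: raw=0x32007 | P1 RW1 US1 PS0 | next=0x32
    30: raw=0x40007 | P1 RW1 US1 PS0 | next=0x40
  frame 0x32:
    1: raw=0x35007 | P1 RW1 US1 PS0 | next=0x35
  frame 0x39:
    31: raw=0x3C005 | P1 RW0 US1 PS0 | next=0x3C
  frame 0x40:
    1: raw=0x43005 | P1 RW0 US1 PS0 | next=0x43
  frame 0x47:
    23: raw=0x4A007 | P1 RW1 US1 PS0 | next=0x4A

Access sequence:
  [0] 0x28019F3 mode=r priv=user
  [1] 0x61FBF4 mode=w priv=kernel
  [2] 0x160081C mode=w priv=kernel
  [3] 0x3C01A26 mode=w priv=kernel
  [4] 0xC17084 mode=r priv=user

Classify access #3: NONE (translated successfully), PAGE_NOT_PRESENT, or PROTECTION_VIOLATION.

Per-access translation:
#0 VA=0x28019F3 (r,user):
  lvl0: tbl 0x2E, slot 20 ⇒ 0x32007 (P1/RW1/US1/PS0)
  lvl1: tbl 0x32, slot 1 ⇒ 0x35007 (P1/RW1/US1/PS0)
  ⇒ phys 0x359F3  [2 reads]
#1 VA=0x61FBF4 (w,kernel):
  lvl0: tbl 0x2E, slot 3 ⇒ 0x39007 (P1/RW1/US1/PS0)
  lvl1: tbl 0x39, slot 31 ⇒ 0x3C005 (P1/RW0/US1/PS0)
  ✗ PROTECTION_VIOLATION  [2 reads]
#2 VA=0x160081C (w,kernel):
  lvl0: tbl 0x2E, slot 11 ⇒ 0x8000 (P0/RW0/US0/PS0)
  ✗ PAGE_NOT_PRESENT  [1 reads]
#3 VA=0x3C01A26 (w,kernel):
  lvl0: tbl 0x2E, slot 30 ⇒ 0x40007 (P1/RW1/US1/PS0)
  lvl1: tbl 0x40, slot 1 ⇒ 0x43005 (P1/RW0/US1/PS0)
  ✗ PROTECTION_VIOLATION  [2 reads]
#4 VA=0xC17084 (r,user):
  lvl0: tbl 0x2E, slot 6 ⇒ 0x47007 (P1/RW1/US1/PS0)
  lvl1: tbl 0x47, slot 23 ⇒ 0x4A007 (P1/RW1/US1/PS0)
  ⇒ phys 0x4A084  [2 reads]

Access #3 fault: PROTECTION_VIOLATION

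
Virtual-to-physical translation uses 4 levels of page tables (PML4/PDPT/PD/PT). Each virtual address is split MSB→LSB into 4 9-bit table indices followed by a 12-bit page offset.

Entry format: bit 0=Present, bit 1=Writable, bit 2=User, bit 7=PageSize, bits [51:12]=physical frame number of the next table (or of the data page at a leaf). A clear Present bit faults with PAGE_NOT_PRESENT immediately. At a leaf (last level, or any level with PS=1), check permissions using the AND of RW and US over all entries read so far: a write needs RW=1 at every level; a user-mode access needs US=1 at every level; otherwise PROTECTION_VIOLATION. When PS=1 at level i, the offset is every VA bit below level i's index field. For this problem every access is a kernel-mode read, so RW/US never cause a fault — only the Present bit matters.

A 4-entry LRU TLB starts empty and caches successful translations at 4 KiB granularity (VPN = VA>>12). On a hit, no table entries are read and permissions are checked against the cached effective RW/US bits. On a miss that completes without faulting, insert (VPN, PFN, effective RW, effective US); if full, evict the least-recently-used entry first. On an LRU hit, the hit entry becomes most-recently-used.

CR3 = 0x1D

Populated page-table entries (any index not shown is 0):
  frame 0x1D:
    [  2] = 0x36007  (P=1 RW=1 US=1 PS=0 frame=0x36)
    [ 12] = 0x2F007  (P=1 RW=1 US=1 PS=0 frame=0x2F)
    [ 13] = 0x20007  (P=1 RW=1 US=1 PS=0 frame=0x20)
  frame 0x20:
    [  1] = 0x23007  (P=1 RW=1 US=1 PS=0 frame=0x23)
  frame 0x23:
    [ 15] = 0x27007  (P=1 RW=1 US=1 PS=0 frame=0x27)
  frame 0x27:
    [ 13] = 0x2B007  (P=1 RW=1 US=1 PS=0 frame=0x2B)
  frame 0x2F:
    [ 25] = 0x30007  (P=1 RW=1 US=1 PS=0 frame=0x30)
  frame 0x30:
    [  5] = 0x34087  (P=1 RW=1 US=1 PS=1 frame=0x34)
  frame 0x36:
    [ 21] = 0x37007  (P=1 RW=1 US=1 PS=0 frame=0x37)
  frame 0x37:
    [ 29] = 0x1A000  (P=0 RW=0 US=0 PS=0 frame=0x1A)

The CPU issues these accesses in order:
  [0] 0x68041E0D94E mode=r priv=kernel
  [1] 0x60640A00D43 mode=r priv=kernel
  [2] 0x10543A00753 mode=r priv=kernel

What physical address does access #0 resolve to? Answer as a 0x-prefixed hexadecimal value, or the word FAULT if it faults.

Per-access translation:
#0 VA=0x68041E0D94E (r,kernel):
  lvl0: tbl 0x1D, slot 13 ⇒ 0x20007 (P1/RW1/US1/PS0)
  lvl1: tbl 0x20, slot 1 ⇒ 0x23007 (P1/RW1/US1/PS0)
  lvl2: tbl 0x23, slot 15 ⇒ 0x27007 (P1/RW1/US1/PS0)
  lvl3: tbl 0x27, slot 13 ⇒ 0x2B007 (P1/RW1/US1/PS0)
  → PA=0x2B94E  (4 entries read)
#1 VA=0x60640A00D43 (r,kernel):
  lvl0: tbl 0x1D, slot 12 ⇒ 0x2F007 (P1/RW1/US1/PS0)
  lvl1: tbl 0x2F, slot 25 ⇒ 0x30007 (P1/RW1/US1/PS0)
  lvl2: tbl 0x30, slot 5 ⇒ 0x34087 (P1/RW1/US1/PS1)
  → PA=0x34D43 (huge @L2)  (3 entries read)
#2 VA=0x10543A00753 (r,kernel):
  lvl0: tbl 0x1D, slot 2 ⇒ 0x36007 (P1/RW1/US1/PS0)
  lvl1: tbl 0x36, slot 21 ⇒ 0x37007 (P1/RW1/US1/PS0)
  lvl2: tbl 0x37, slot 29 ⇒ 0x1A000 (P0/RW0/US0/PS0)
  ✗ PAGE_NOT_PRESENT  [3 reads]

Access #0 PA: 0x2B94E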